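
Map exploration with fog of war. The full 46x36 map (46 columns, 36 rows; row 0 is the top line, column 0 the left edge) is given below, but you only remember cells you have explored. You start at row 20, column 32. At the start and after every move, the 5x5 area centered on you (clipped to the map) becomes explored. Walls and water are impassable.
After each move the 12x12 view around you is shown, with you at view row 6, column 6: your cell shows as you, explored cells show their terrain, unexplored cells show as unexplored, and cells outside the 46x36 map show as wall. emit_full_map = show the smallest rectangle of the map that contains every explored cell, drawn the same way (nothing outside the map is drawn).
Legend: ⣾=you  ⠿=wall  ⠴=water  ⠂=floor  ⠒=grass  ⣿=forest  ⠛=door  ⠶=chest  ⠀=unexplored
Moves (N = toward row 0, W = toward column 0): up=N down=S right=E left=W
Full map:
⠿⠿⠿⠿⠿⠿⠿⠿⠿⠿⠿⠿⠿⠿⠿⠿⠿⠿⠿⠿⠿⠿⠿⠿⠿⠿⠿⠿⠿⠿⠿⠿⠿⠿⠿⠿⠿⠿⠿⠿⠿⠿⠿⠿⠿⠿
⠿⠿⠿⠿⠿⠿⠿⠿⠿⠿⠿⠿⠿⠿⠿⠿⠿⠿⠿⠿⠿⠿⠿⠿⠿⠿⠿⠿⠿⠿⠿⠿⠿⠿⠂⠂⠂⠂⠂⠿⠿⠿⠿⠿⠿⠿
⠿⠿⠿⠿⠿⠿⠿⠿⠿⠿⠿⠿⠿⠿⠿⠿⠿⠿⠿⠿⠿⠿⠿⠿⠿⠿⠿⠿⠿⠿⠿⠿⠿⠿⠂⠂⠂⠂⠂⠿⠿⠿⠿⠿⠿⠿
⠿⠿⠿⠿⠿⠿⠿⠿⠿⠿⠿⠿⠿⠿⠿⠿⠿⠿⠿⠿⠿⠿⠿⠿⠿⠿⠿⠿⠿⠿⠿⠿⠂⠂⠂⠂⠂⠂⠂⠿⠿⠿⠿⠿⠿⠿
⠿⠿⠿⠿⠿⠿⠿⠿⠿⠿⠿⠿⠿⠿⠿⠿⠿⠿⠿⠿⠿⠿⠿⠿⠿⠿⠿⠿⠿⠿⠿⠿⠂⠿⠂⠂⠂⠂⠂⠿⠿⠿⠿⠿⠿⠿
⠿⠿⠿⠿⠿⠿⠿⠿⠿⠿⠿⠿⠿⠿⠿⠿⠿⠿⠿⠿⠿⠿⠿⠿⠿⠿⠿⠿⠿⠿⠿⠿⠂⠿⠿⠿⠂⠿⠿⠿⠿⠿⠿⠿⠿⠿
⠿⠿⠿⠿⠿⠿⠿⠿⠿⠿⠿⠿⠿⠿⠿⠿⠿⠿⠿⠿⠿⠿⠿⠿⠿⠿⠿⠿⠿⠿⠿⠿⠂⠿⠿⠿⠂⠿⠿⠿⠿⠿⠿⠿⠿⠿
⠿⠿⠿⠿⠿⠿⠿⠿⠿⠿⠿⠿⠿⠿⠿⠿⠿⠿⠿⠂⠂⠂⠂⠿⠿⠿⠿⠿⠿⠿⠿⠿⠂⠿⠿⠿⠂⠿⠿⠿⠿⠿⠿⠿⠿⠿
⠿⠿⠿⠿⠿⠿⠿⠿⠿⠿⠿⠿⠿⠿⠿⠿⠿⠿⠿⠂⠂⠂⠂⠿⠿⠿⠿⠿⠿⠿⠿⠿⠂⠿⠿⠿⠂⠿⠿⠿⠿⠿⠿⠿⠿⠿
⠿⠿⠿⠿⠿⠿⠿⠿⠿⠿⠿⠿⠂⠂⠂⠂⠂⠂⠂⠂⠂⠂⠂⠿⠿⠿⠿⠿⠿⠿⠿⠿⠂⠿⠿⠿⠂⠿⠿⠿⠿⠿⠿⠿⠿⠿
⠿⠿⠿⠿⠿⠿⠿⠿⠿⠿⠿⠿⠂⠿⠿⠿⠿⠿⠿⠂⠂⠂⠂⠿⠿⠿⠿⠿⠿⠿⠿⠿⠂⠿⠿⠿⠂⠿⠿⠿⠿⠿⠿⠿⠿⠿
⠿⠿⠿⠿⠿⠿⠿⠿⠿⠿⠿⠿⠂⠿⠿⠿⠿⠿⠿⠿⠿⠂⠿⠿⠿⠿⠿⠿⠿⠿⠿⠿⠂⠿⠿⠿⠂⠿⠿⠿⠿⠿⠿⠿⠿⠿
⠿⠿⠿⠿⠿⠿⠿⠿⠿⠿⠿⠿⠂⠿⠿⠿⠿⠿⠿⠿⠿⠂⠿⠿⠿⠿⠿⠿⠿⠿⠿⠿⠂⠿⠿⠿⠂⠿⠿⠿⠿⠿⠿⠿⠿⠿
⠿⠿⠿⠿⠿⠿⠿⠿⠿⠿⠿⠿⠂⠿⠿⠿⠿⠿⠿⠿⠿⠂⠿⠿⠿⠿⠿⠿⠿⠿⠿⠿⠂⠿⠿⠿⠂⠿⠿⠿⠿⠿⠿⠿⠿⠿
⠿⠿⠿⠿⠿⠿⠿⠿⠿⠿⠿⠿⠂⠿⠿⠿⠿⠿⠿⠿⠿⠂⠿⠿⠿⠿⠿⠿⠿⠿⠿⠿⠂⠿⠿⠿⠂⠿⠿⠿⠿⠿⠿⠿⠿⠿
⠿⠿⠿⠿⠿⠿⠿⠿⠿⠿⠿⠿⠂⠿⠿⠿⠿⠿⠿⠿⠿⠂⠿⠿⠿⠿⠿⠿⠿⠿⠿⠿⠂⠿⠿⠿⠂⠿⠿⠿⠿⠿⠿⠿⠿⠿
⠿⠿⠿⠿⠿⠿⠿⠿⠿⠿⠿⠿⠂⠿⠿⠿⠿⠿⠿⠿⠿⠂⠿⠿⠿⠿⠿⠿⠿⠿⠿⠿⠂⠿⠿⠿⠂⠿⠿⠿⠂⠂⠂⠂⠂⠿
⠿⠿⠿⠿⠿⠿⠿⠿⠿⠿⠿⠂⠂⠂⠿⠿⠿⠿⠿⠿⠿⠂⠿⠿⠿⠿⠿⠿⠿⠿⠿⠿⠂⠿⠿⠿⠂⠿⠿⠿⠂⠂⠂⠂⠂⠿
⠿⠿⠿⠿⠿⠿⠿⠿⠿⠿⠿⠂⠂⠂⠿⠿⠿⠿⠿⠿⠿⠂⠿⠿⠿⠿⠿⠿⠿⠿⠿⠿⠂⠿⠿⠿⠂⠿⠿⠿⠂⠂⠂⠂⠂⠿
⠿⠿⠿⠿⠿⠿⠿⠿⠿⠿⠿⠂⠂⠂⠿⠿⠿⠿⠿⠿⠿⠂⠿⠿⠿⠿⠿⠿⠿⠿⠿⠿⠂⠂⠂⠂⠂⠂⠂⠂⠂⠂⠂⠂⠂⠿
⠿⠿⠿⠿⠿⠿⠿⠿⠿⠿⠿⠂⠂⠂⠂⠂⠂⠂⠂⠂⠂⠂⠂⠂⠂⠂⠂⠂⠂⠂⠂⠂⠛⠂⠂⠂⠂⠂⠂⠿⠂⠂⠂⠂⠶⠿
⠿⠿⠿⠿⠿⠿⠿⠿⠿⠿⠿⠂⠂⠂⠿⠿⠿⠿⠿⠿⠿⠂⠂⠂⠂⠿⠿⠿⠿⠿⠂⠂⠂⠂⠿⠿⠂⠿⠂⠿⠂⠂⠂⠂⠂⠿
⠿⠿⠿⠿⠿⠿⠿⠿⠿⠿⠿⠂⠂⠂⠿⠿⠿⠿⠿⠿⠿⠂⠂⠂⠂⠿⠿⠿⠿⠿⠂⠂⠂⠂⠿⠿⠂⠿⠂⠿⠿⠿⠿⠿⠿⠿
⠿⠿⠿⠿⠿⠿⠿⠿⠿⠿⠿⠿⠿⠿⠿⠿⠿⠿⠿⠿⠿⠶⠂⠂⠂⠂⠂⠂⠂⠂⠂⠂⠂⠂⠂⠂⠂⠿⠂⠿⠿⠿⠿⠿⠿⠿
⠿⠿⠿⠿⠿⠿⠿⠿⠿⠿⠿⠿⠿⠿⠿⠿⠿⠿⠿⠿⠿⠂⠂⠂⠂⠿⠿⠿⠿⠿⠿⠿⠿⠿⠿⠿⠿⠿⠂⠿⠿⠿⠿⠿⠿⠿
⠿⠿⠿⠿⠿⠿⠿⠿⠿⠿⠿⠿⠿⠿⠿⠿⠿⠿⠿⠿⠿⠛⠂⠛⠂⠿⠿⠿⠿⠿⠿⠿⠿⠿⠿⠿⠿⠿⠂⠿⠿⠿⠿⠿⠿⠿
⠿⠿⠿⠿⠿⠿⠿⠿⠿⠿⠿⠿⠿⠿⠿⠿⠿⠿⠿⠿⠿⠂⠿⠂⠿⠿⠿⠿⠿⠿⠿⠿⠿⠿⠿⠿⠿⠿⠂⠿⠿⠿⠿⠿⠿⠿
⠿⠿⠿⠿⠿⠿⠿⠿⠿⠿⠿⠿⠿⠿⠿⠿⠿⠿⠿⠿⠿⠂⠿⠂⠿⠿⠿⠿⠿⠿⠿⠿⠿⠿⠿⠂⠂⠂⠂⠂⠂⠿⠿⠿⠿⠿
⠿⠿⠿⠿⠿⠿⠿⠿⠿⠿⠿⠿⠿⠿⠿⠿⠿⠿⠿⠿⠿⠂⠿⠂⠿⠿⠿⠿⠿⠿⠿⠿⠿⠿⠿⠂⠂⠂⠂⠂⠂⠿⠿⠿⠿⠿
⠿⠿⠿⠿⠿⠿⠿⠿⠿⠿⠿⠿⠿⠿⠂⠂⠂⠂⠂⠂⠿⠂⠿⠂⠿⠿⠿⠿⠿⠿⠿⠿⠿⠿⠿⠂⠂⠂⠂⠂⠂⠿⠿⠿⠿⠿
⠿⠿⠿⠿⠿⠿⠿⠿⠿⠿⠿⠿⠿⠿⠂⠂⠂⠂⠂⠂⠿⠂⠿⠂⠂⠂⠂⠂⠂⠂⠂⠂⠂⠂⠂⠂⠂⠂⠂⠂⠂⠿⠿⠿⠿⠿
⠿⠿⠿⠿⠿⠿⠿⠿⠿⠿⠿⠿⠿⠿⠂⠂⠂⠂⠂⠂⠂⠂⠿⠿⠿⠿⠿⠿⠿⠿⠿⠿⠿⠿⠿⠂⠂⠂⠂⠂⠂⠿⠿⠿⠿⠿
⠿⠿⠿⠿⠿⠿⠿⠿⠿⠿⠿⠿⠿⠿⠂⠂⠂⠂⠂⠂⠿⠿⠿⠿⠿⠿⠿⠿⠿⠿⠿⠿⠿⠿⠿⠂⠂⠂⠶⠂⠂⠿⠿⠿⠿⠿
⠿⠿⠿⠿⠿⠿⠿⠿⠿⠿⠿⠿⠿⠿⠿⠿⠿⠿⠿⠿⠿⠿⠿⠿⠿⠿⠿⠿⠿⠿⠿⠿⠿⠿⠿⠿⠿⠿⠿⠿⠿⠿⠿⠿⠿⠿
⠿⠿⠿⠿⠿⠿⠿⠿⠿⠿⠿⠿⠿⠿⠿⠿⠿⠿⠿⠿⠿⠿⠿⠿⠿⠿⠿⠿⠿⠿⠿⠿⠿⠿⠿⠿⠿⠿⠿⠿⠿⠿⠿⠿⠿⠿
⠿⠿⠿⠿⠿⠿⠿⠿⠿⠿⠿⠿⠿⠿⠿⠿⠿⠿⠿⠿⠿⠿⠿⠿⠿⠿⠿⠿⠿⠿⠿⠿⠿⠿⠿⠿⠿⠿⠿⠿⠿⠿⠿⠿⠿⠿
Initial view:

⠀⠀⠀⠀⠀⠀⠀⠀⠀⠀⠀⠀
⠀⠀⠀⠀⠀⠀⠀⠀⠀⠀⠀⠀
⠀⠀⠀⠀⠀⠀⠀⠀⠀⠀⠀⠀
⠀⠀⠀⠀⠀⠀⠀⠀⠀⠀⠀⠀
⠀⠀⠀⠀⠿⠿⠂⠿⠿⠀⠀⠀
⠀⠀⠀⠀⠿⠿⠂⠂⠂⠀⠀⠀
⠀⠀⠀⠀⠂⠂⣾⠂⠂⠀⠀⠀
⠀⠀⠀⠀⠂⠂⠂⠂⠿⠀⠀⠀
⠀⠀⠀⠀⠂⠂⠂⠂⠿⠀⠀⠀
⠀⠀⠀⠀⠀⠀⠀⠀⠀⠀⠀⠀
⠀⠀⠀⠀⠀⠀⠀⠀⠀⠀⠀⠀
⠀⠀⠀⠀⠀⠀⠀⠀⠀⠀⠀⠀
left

⠀⠀⠀⠀⠀⠀⠀⠀⠀⠀⠀⠀
⠀⠀⠀⠀⠀⠀⠀⠀⠀⠀⠀⠀
⠀⠀⠀⠀⠀⠀⠀⠀⠀⠀⠀⠀
⠀⠀⠀⠀⠀⠀⠀⠀⠀⠀⠀⠀
⠀⠀⠀⠀⠿⠿⠿⠂⠿⠿⠀⠀
⠀⠀⠀⠀⠿⠿⠿⠂⠂⠂⠀⠀
⠀⠀⠀⠀⠂⠂⣾⠛⠂⠂⠀⠀
⠀⠀⠀⠀⠿⠂⠂⠂⠂⠿⠀⠀
⠀⠀⠀⠀⠿⠂⠂⠂⠂⠿⠀⠀
⠀⠀⠀⠀⠀⠀⠀⠀⠀⠀⠀⠀
⠀⠀⠀⠀⠀⠀⠀⠀⠀⠀⠀⠀
⠀⠀⠀⠀⠀⠀⠀⠀⠀⠀⠀⠀

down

⠀⠀⠀⠀⠀⠀⠀⠀⠀⠀⠀⠀
⠀⠀⠀⠀⠀⠀⠀⠀⠀⠀⠀⠀
⠀⠀⠀⠀⠀⠀⠀⠀⠀⠀⠀⠀
⠀⠀⠀⠀⠿⠿⠿⠂⠿⠿⠀⠀
⠀⠀⠀⠀⠿⠿⠿⠂⠂⠂⠀⠀
⠀⠀⠀⠀⠂⠂⠂⠛⠂⠂⠀⠀
⠀⠀⠀⠀⠿⠂⣾⠂⠂⠿⠀⠀
⠀⠀⠀⠀⠿⠂⠂⠂⠂⠿⠀⠀
⠀⠀⠀⠀⠂⠂⠂⠂⠂⠀⠀⠀
⠀⠀⠀⠀⠀⠀⠀⠀⠀⠀⠀⠀
⠀⠀⠀⠀⠀⠀⠀⠀⠀⠀⠀⠀
⠀⠀⠀⠀⠀⠀⠀⠀⠀⠀⠀⠀

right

⠀⠀⠀⠀⠀⠀⠀⠀⠀⠀⠀⠀
⠀⠀⠀⠀⠀⠀⠀⠀⠀⠀⠀⠀
⠀⠀⠀⠀⠀⠀⠀⠀⠀⠀⠀⠀
⠀⠀⠀⠿⠿⠿⠂⠿⠿⠀⠀⠀
⠀⠀⠀⠿⠿⠿⠂⠂⠂⠀⠀⠀
⠀⠀⠀⠂⠂⠂⠛⠂⠂⠀⠀⠀
⠀⠀⠀⠿⠂⠂⣾⠂⠿⠀⠀⠀
⠀⠀⠀⠿⠂⠂⠂⠂⠿⠀⠀⠀
⠀⠀⠀⠂⠂⠂⠂⠂⠂⠀⠀⠀
⠀⠀⠀⠀⠀⠀⠀⠀⠀⠀⠀⠀
⠀⠀⠀⠀⠀⠀⠀⠀⠀⠀⠀⠀
⠀⠀⠀⠀⠀⠀⠀⠀⠀⠀⠀⠀

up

⠀⠀⠀⠀⠀⠀⠀⠀⠀⠀⠀⠀
⠀⠀⠀⠀⠀⠀⠀⠀⠀⠀⠀⠀
⠀⠀⠀⠀⠀⠀⠀⠀⠀⠀⠀⠀
⠀⠀⠀⠀⠀⠀⠀⠀⠀⠀⠀⠀
⠀⠀⠀⠿⠿⠿⠂⠿⠿⠀⠀⠀
⠀⠀⠀⠿⠿⠿⠂⠂⠂⠀⠀⠀
⠀⠀⠀⠂⠂⠂⣾⠂⠂⠀⠀⠀
⠀⠀⠀⠿⠂⠂⠂⠂⠿⠀⠀⠀
⠀⠀⠀⠿⠂⠂⠂⠂⠿⠀⠀⠀
⠀⠀⠀⠂⠂⠂⠂⠂⠂⠀⠀⠀
⠀⠀⠀⠀⠀⠀⠀⠀⠀⠀⠀⠀
⠀⠀⠀⠀⠀⠀⠀⠀⠀⠀⠀⠀

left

⠀⠀⠀⠀⠀⠀⠀⠀⠀⠀⠀⠀
⠀⠀⠀⠀⠀⠀⠀⠀⠀⠀⠀⠀
⠀⠀⠀⠀⠀⠀⠀⠀⠀⠀⠀⠀
⠀⠀⠀⠀⠀⠀⠀⠀⠀⠀⠀⠀
⠀⠀⠀⠀⠿⠿⠿⠂⠿⠿⠀⠀
⠀⠀⠀⠀⠿⠿⠿⠂⠂⠂⠀⠀
⠀⠀⠀⠀⠂⠂⣾⠛⠂⠂⠀⠀
⠀⠀⠀⠀⠿⠂⠂⠂⠂⠿⠀⠀
⠀⠀⠀⠀⠿⠂⠂⠂⠂⠿⠀⠀
⠀⠀⠀⠀⠂⠂⠂⠂⠂⠂⠀⠀
⠀⠀⠀⠀⠀⠀⠀⠀⠀⠀⠀⠀
⠀⠀⠀⠀⠀⠀⠀⠀⠀⠀⠀⠀

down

⠀⠀⠀⠀⠀⠀⠀⠀⠀⠀⠀⠀
⠀⠀⠀⠀⠀⠀⠀⠀⠀⠀⠀⠀
⠀⠀⠀⠀⠀⠀⠀⠀⠀⠀⠀⠀
⠀⠀⠀⠀⠿⠿⠿⠂⠿⠿⠀⠀
⠀⠀⠀⠀⠿⠿⠿⠂⠂⠂⠀⠀
⠀⠀⠀⠀⠂⠂⠂⠛⠂⠂⠀⠀
⠀⠀⠀⠀⠿⠂⣾⠂⠂⠿⠀⠀
⠀⠀⠀⠀⠿⠂⠂⠂⠂⠿⠀⠀
⠀⠀⠀⠀⠂⠂⠂⠂⠂⠂⠀⠀
⠀⠀⠀⠀⠀⠀⠀⠀⠀⠀⠀⠀
⠀⠀⠀⠀⠀⠀⠀⠀⠀⠀⠀⠀
⠀⠀⠀⠀⠀⠀⠀⠀⠀⠀⠀⠀

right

⠀⠀⠀⠀⠀⠀⠀⠀⠀⠀⠀⠀
⠀⠀⠀⠀⠀⠀⠀⠀⠀⠀⠀⠀
⠀⠀⠀⠀⠀⠀⠀⠀⠀⠀⠀⠀
⠀⠀⠀⠿⠿⠿⠂⠿⠿⠀⠀⠀
⠀⠀⠀⠿⠿⠿⠂⠂⠂⠀⠀⠀
⠀⠀⠀⠂⠂⠂⠛⠂⠂⠀⠀⠀
⠀⠀⠀⠿⠂⠂⣾⠂⠿⠀⠀⠀
⠀⠀⠀⠿⠂⠂⠂⠂⠿⠀⠀⠀
⠀⠀⠀⠂⠂⠂⠂⠂⠂⠀⠀⠀
⠀⠀⠀⠀⠀⠀⠀⠀⠀⠀⠀⠀
⠀⠀⠀⠀⠀⠀⠀⠀⠀⠀⠀⠀
⠀⠀⠀⠀⠀⠀⠀⠀⠀⠀⠀⠀

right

⠀⠀⠀⠀⠀⠀⠀⠀⠀⠀⠀⠀
⠀⠀⠀⠀⠀⠀⠀⠀⠀⠀⠀⠀
⠀⠀⠀⠀⠀⠀⠀⠀⠀⠀⠀⠀
⠀⠀⠿⠿⠿⠂⠿⠿⠀⠀⠀⠀
⠀⠀⠿⠿⠿⠂⠂⠂⠂⠀⠀⠀
⠀⠀⠂⠂⠂⠛⠂⠂⠂⠀⠀⠀
⠀⠀⠿⠂⠂⠂⣾⠿⠿⠀⠀⠀
⠀⠀⠿⠂⠂⠂⠂⠿⠿⠀⠀⠀
⠀⠀⠂⠂⠂⠂⠂⠂⠂⠀⠀⠀
⠀⠀⠀⠀⠀⠀⠀⠀⠀⠀⠀⠀
⠀⠀⠀⠀⠀⠀⠀⠀⠀⠀⠀⠀
⠀⠀⠀⠀⠀⠀⠀⠀⠀⠀⠀⠀

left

⠀⠀⠀⠀⠀⠀⠀⠀⠀⠀⠀⠀
⠀⠀⠀⠀⠀⠀⠀⠀⠀⠀⠀⠀
⠀⠀⠀⠀⠀⠀⠀⠀⠀⠀⠀⠀
⠀⠀⠀⠿⠿⠿⠂⠿⠿⠀⠀⠀
⠀⠀⠀⠿⠿⠿⠂⠂⠂⠂⠀⠀
⠀⠀⠀⠂⠂⠂⠛⠂⠂⠂⠀⠀
⠀⠀⠀⠿⠂⠂⣾⠂⠿⠿⠀⠀
⠀⠀⠀⠿⠂⠂⠂⠂⠿⠿⠀⠀
⠀⠀⠀⠂⠂⠂⠂⠂⠂⠂⠀⠀
⠀⠀⠀⠀⠀⠀⠀⠀⠀⠀⠀⠀
⠀⠀⠀⠀⠀⠀⠀⠀⠀⠀⠀⠀
⠀⠀⠀⠀⠀⠀⠀⠀⠀⠀⠀⠀

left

⠀⠀⠀⠀⠀⠀⠀⠀⠀⠀⠀⠀
⠀⠀⠀⠀⠀⠀⠀⠀⠀⠀⠀⠀
⠀⠀⠀⠀⠀⠀⠀⠀⠀⠀⠀⠀
⠀⠀⠀⠀⠿⠿⠿⠂⠿⠿⠀⠀
⠀⠀⠀⠀⠿⠿⠿⠂⠂⠂⠂⠀
⠀⠀⠀⠀⠂⠂⠂⠛⠂⠂⠂⠀
⠀⠀⠀⠀⠿⠂⣾⠂⠂⠿⠿⠀
⠀⠀⠀⠀⠿⠂⠂⠂⠂⠿⠿⠀
⠀⠀⠀⠀⠂⠂⠂⠂⠂⠂⠂⠀
⠀⠀⠀⠀⠀⠀⠀⠀⠀⠀⠀⠀
⠀⠀⠀⠀⠀⠀⠀⠀⠀⠀⠀⠀
⠀⠀⠀⠀⠀⠀⠀⠀⠀⠀⠀⠀

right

⠀⠀⠀⠀⠀⠀⠀⠀⠀⠀⠀⠀
⠀⠀⠀⠀⠀⠀⠀⠀⠀⠀⠀⠀
⠀⠀⠀⠀⠀⠀⠀⠀⠀⠀⠀⠀
⠀⠀⠀⠿⠿⠿⠂⠿⠿⠀⠀⠀
⠀⠀⠀⠿⠿⠿⠂⠂⠂⠂⠀⠀
⠀⠀⠀⠂⠂⠂⠛⠂⠂⠂⠀⠀
⠀⠀⠀⠿⠂⠂⣾⠂⠿⠿⠀⠀
⠀⠀⠀⠿⠂⠂⠂⠂⠿⠿⠀⠀
⠀⠀⠀⠂⠂⠂⠂⠂⠂⠂⠀⠀
⠀⠀⠀⠀⠀⠀⠀⠀⠀⠀⠀⠀
⠀⠀⠀⠀⠀⠀⠀⠀⠀⠀⠀⠀
⠀⠀⠀⠀⠀⠀⠀⠀⠀⠀⠀⠀

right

⠀⠀⠀⠀⠀⠀⠀⠀⠀⠀⠀⠀
⠀⠀⠀⠀⠀⠀⠀⠀⠀⠀⠀⠀
⠀⠀⠀⠀⠀⠀⠀⠀⠀⠀⠀⠀
⠀⠀⠿⠿⠿⠂⠿⠿⠀⠀⠀⠀
⠀⠀⠿⠿⠿⠂⠂⠂⠂⠀⠀⠀
⠀⠀⠂⠂⠂⠛⠂⠂⠂⠀⠀⠀
⠀⠀⠿⠂⠂⠂⣾⠿⠿⠀⠀⠀
⠀⠀⠿⠂⠂⠂⠂⠿⠿⠀⠀⠀
⠀⠀⠂⠂⠂⠂⠂⠂⠂⠀⠀⠀
⠀⠀⠀⠀⠀⠀⠀⠀⠀⠀⠀⠀
⠀⠀⠀⠀⠀⠀⠀⠀⠀⠀⠀⠀
⠀⠀⠀⠀⠀⠀⠀⠀⠀⠀⠀⠀

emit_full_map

⠿⠿⠿⠂⠿⠿⠀
⠿⠿⠿⠂⠂⠂⠂
⠂⠂⠂⠛⠂⠂⠂
⠿⠂⠂⠂⣾⠿⠿
⠿⠂⠂⠂⠂⠿⠿
⠂⠂⠂⠂⠂⠂⠂

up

⠀⠀⠀⠀⠀⠀⠀⠀⠀⠀⠀⠀
⠀⠀⠀⠀⠀⠀⠀⠀⠀⠀⠀⠀
⠀⠀⠀⠀⠀⠀⠀⠀⠀⠀⠀⠀
⠀⠀⠀⠀⠀⠀⠀⠀⠀⠀⠀⠀
⠀⠀⠿⠿⠿⠂⠿⠿⠿⠀⠀⠀
⠀⠀⠿⠿⠿⠂⠂⠂⠂⠀⠀⠀
⠀⠀⠂⠂⠂⠛⣾⠂⠂⠀⠀⠀
⠀⠀⠿⠂⠂⠂⠂⠿⠿⠀⠀⠀
⠀⠀⠿⠂⠂⠂⠂⠿⠿⠀⠀⠀
⠀⠀⠂⠂⠂⠂⠂⠂⠂⠀⠀⠀
⠀⠀⠀⠀⠀⠀⠀⠀⠀⠀⠀⠀
⠀⠀⠀⠀⠀⠀⠀⠀⠀⠀⠀⠀

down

⠀⠀⠀⠀⠀⠀⠀⠀⠀⠀⠀⠀
⠀⠀⠀⠀⠀⠀⠀⠀⠀⠀⠀⠀
⠀⠀⠀⠀⠀⠀⠀⠀⠀⠀⠀⠀
⠀⠀⠿⠿⠿⠂⠿⠿⠿⠀⠀⠀
⠀⠀⠿⠿⠿⠂⠂⠂⠂⠀⠀⠀
⠀⠀⠂⠂⠂⠛⠂⠂⠂⠀⠀⠀
⠀⠀⠿⠂⠂⠂⣾⠿⠿⠀⠀⠀
⠀⠀⠿⠂⠂⠂⠂⠿⠿⠀⠀⠀
⠀⠀⠂⠂⠂⠂⠂⠂⠂⠀⠀⠀
⠀⠀⠀⠀⠀⠀⠀⠀⠀⠀⠀⠀
⠀⠀⠀⠀⠀⠀⠀⠀⠀⠀⠀⠀
⠀⠀⠀⠀⠀⠀⠀⠀⠀⠀⠀⠀

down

⠀⠀⠀⠀⠀⠀⠀⠀⠀⠀⠀⠀
⠀⠀⠀⠀⠀⠀⠀⠀⠀⠀⠀⠀
⠀⠀⠿⠿⠿⠂⠿⠿⠿⠀⠀⠀
⠀⠀⠿⠿⠿⠂⠂⠂⠂⠀⠀⠀
⠀⠀⠂⠂⠂⠛⠂⠂⠂⠀⠀⠀
⠀⠀⠿⠂⠂⠂⠂⠿⠿⠀⠀⠀
⠀⠀⠿⠂⠂⠂⣾⠿⠿⠀⠀⠀
⠀⠀⠂⠂⠂⠂⠂⠂⠂⠀⠀⠀
⠀⠀⠀⠀⠿⠿⠿⠿⠿⠀⠀⠀
⠀⠀⠀⠀⠀⠀⠀⠀⠀⠀⠀⠀
⠀⠀⠀⠀⠀⠀⠀⠀⠀⠀⠀⠀
⠀⠀⠀⠀⠀⠀⠀⠀⠀⠀⠀⠀

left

⠀⠀⠀⠀⠀⠀⠀⠀⠀⠀⠀⠀
⠀⠀⠀⠀⠀⠀⠀⠀⠀⠀⠀⠀
⠀⠀⠀⠿⠿⠿⠂⠿⠿⠿⠀⠀
⠀⠀⠀⠿⠿⠿⠂⠂⠂⠂⠀⠀
⠀⠀⠀⠂⠂⠂⠛⠂⠂⠂⠀⠀
⠀⠀⠀⠿⠂⠂⠂⠂⠿⠿⠀⠀
⠀⠀⠀⠿⠂⠂⣾⠂⠿⠿⠀⠀
⠀⠀⠀⠂⠂⠂⠂⠂⠂⠂⠀⠀
⠀⠀⠀⠀⠿⠿⠿⠿⠿⠿⠀⠀
⠀⠀⠀⠀⠀⠀⠀⠀⠀⠀⠀⠀
⠀⠀⠀⠀⠀⠀⠀⠀⠀⠀⠀⠀
⠀⠀⠀⠀⠀⠀⠀⠀⠀⠀⠀⠀

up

⠀⠀⠀⠀⠀⠀⠀⠀⠀⠀⠀⠀
⠀⠀⠀⠀⠀⠀⠀⠀⠀⠀⠀⠀
⠀⠀⠀⠀⠀⠀⠀⠀⠀⠀⠀⠀
⠀⠀⠀⠿⠿⠿⠂⠿⠿⠿⠀⠀
⠀⠀⠀⠿⠿⠿⠂⠂⠂⠂⠀⠀
⠀⠀⠀⠂⠂⠂⠛⠂⠂⠂⠀⠀
⠀⠀⠀⠿⠂⠂⣾⠂⠿⠿⠀⠀
⠀⠀⠀⠿⠂⠂⠂⠂⠿⠿⠀⠀
⠀⠀⠀⠂⠂⠂⠂⠂⠂⠂⠀⠀
⠀⠀⠀⠀⠿⠿⠿⠿⠿⠿⠀⠀
⠀⠀⠀⠀⠀⠀⠀⠀⠀⠀⠀⠀
⠀⠀⠀⠀⠀⠀⠀⠀⠀⠀⠀⠀

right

⠀⠀⠀⠀⠀⠀⠀⠀⠀⠀⠀⠀
⠀⠀⠀⠀⠀⠀⠀⠀⠀⠀⠀⠀
⠀⠀⠀⠀⠀⠀⠀⠀⠀⠀⠀⠀
⠀⠀⠿⠿⠿⠂⠿⠿⠿⠀⠀⠀
⠀⠀⠿⠿⠿⠂⠂⠂⠂⠀⠀⠀
⠀⠀⠂⠂⠂⠛⠂⠂⠂⠀⠀⠀
⠀⠀⠿⠂⠂⠂⣾⠿⠿⠀⠀⠀
⠀⠀⠿⠂⠂⠂⠂⠿⠿⠀⠀⠀
⠀⠀⠂⠂⠂⠂⠂⠂⠂⠀⠀⠀
⠀⠀⠀⠿⠿⠿⠿⠿⠿⠀⠀⠀
⠀⠀⠀⠀⠀⠀⠀⠀⠀⠀⠀⠀
⠀⠀⠀⠀⠀⠀⠀⠀⠀⠀⠀⠀

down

⠀⠀⠀⠀⠀⠀⠀⠀⠀⠀⠀⠀
⠀⠀⠀⠀⠀⠀⠀⠀⠀⠀⠀⠀
⠀⠀⠿⠿⠿⠂⠿⠿⠿⠀⠀⠀
⠀⠀⠿⠿⠿⠂⠂⠂⠂⠀⠀⠀
⠀⠀⠂⠂⠂⠛⠂⠂⠂⠀⠀⠀
⠀⠀⠿⠂⠂⠂⠂⠿⠿⠀⠀⠀
⠀⠀⠿⠂⠂⠂⣾⠿⠿⠀⠀⠀
⠀⠀⠂⠂⠂⠂⠂⠂⠂⠀⠀⠀
⠀⠀⠀⠿⠿⠿⠿⠿⠿⠀⠀⠀
⠀⠀⠀⠀⠀⠀⠀⠀⠀⠀⠀⠀
⠀⠀⠀⠀⠀⠀⠀⠀⠀⠀⠀⠀
⠀⠀⠀⠀⠀⠀⠀⠀⠀⠀⠀⠀

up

⠀⠀⠀⠀⠀⠀⠀⠀⠀⠀⠀⠀
⠀⠀⠀⠀⠀⠀⠀⠀⠀⠀⠀⠀
⠀⠀⠀⠀⠀⠀⠀⠀⠀⠀⠀⠀
⠀⠀⠿⠿⠿⠂⠿⠿⠿⠀⠀⠀
⠀⠀⠿⠿⠿⠂⠂⠂⠂⠀⠀⠀
⠀⠀⠂⠂⠂⠛⠂⠂⠂⠀⠀⠀
⠀⠀⠿⠂⠂⠂⣾⠿⠿⠀⠀⠀
⠀⠀⠿⠂⠂⠂⠂⠿⠿⠀⠀⠀
⠀⠀⠂⠂⠂⠂⠂⠂⠂⠀⠀⠀
⠀⠀⠀⠿⠿⠿⠿⠿⠿⠀⠀⠀
⠀⠀⠀⠀⠀⠀⠀⠀⠀⠀⠀⠀
⠀⠀⠀⠀⠀⠀⠀⠀⠀⠀⠀⠀

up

⠀⠀⠀⠀⠀⠀⠀⠀⠀⠀⠀⠀
⠀⠀⠀⠀⠀⠀⠀⠀⠀⠀⠀⠀
⠀⠀⠀⠀⠀⠀⠀⠀⠀⠀⠀⠀
⠀⠀⠀⠀⠀⠀⠀⠀⠀⠀⠀⠀
⠀⠀⠿⠿⠿⠂⠿⠿⠿⠀⠀⠀
⠀⠀⠿⠿⠿⠂⠂⠂⠂⠀⠀⠀
⠀⠀⠂⠂⠂⠛⣾⠂⠂⠀⠀⠀
⠀⠀⠿⠂⠂⠂⠂⠿⠿⠀⠀⠀
⠀⠀⠿⠂⠂⠂⠂⠿⠿⠀⠀⠀
⠀⠀⠂⠂⠂⠂⠂⠂⠂⠀⠀⠀
⠀⠀⠀⠿⠿⠿⠿⠿⠿⠀⠀⠀
⠀⠀⠀⠀⠀⠀⠀⠀⠀⠀⠀⠀

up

⠀⠀⠀⠀⠀⠀⠀⠀⠀⠀⠀⠀
⠀⠀⠀⠀⠀⠀⠀⠀⠀⠀⠀⠀
⠀⠀⠀⠀⠀⠀⠀⠀⠀⠀⠀⠀
⠀⠀⠀⠀⠀⠀⠀⠀⠀⠀⠀⠀
⠀⠀⠀⠀⠿⠂⠿⠿⠿⠀⠀⠀
⠀⠀⠿⠿⠿⠂⠿⠿⠿⠀⠀⠀
⠀⠀⠿⠿⠿⠂⣾⠂⠂⠀⠀⠀
⠀⠀⠂⠂⠂⠛⠂⠂⠂⠀⠀⠀
⠀⠀⠿⠂⠂⠂⠂⠿⠿⠀⠀⠀
⠀⠀⠿⠂⠂⠂⠂⠿⠿⠀⠀⠀
⠀⠀⠂⠂⠂⠂⠂⠂⠂⠀⠀⠀
⠀⠀⠀⠿⠿⠿⠿⠿⠿⠀⠀⠀

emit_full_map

⠀⠀⠿⠂⠿⠿⠿
⠿⠿⠿⠂⠿⠿⠿
⠿⠿⠿⠂⣾⠂⠂
⠂⠂⠂⠛⠂⠂⠂
⠿⠂⠂⠂⠂⠿⠿
⠿⠂⠂⠂⠂⠿⠿
⠂⠂⠂⠂⠂⠂⠂
⠀⠿⠿⠿⠿⠿⠿


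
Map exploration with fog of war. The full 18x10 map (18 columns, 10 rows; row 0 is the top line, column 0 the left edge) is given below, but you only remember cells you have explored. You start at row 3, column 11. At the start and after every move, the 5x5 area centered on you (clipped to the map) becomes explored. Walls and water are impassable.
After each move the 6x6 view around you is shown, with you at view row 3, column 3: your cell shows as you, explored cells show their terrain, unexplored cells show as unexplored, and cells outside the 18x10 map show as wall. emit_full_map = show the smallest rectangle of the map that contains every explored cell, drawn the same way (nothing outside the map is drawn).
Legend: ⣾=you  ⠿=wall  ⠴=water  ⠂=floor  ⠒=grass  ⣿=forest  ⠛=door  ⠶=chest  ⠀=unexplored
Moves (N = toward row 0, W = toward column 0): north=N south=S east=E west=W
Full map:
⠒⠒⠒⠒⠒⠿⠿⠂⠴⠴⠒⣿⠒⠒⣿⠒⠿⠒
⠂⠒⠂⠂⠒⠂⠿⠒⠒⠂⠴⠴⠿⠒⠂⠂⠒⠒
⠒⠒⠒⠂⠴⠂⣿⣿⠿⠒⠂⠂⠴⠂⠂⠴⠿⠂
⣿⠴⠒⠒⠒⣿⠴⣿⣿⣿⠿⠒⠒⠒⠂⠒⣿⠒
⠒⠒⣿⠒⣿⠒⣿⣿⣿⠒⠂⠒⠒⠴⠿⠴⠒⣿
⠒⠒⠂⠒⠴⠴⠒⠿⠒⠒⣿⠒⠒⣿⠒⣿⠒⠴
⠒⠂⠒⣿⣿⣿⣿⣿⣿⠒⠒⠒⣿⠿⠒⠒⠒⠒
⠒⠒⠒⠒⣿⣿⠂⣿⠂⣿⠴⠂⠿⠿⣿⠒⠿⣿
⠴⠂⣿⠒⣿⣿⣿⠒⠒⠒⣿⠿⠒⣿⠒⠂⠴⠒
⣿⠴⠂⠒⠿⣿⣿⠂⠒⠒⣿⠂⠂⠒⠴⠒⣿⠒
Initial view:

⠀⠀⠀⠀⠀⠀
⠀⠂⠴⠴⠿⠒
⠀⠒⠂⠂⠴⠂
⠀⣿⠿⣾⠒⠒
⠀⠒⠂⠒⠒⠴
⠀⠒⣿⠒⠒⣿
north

⠿⠿⠿⠿⠿⠿
⠀⠴⠒⣿⠒⠒
⠀⠂⠴⠴⠿⠒
⠀⠒⠂⣾⠴⠂
⠀⣿⠿⠒⠒⠒
⠀⠒⠂⠒⠒⠴

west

⠿⠿⠿⠿⠿⠿
⠀⠴⠴⠒⣿⠒
⠀⠒⠂⠴⠴⠿
⠀⠿⠒⣾⠂⠴
⠀⣿⣿⠿⠒⠒
⠀⣿⠒⠂⠒⠒

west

⠿⠿⠿⠿⠿⠿
⠀⠂⠴⠴⠒⣿
⠀⠒⠒⠂⠴⠴
⠀⣿⠿⣾⠂⠂
⠀⣿⣿⣿⠿⠒
⠀⣿⣿⠒⠂⠒

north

⠿⠿⠿⠿⠿⠿
⠿⠿⠿⠿⠿⠿
⠀⠂⠴⠴⠒⣿
⠀⠒⠒⣾⠴⠴
⠀⣿⠿⠒⠂⠂
⠀⣿⣿⣿⠿⠒

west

⠿⠿⠿⠿⠿⠿
⠿⠿⠿⠿⠿⠿
⠀⠿⠂⠴⠴⠒
⠀⠿⠒⣾⠂⠴
⠀⣿⣿⠿⠒⠂
⠀⠴⣿⣿⣿⠿

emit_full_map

⠿⠂⠴⠴⠒⣿⠒⠒
⠿⠒⣾⠂⠴⠴⠿⠒
⣿⣿⠿⠒⠂⠂⠴⠂
⠴⣿⣿⣿⠿⠒⠒⠒
⠀⣿⣿⠒⠂⠒⠒⠴
⠀⠀⠀⠒⣿⠒⠒⣿

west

⠿⠿⠿⠿⠿⠿
⠿⠿⠿⠿⠿⠿
⠀⠿⠿⠂⠴⠴
⠀⠂⠿⣾⠒⠂
⠀⠂⣿⣿⠿⠒
⠀⣿⠴⣿⣿⣿

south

⠿⠿⠿⠿⠿⠿
⠀⠿⠿⠂⠴⠴
⠀⠂⠿⠒⠒⠂
⠀⠂⣿⣾⠿⠒
⠀⣿⠴⣿⣿⣿
⠀⠒⣿⣿⣿⠒

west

⠿⠿⠿⠿⠿⠿
⠀⠒⠿⠿⠂⠴
⠀⠒⠂⠿⠒⠒
⠀⠴⠂⣾⣿⠿
⠀⠒⣿⠴⣿⣿
⠀⣿⠒⣿⣿⣿

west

⠿⠿⠿⠿⠿⠿
⠀⠒⠒⠿⠿⠂
⠀⠂⠒⠂⠿⠒
⠀⠂⠴⣾⣿⣿
⠀⠒⠒⣿⠴⣿
⠀⠒⣿⠒⣿⣿

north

⠿⠿⠿⠿⠿⠿
⠿⠿⠿⠿⠿⠿
⠀⠒⠒⠿⠿⠂
⠀⠂⠒⣾⠿⠒
⠀⠂⠴⠂⣿⣿
⠀⠒⠒⣿⠴⣿

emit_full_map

⠒⠒⠿⠿⠂⠴⠴⠒⣿⠒⠒
⠂⠒⣾⠿⠒⠒⠂⠴⠴⠿⠒
⠂⠴⠂⣿⣿⠿⠒⠂⠂⠴⠂
⠒⠒⣿⠴⣿⣿⣿⠿⠒⠒⠒
⠒⣿⠒⣿⣿⣿⠒⠂⠒⠒⠴
⠀⠀⠀⠀⠀⠀⠒⣿⠒⠒⣿


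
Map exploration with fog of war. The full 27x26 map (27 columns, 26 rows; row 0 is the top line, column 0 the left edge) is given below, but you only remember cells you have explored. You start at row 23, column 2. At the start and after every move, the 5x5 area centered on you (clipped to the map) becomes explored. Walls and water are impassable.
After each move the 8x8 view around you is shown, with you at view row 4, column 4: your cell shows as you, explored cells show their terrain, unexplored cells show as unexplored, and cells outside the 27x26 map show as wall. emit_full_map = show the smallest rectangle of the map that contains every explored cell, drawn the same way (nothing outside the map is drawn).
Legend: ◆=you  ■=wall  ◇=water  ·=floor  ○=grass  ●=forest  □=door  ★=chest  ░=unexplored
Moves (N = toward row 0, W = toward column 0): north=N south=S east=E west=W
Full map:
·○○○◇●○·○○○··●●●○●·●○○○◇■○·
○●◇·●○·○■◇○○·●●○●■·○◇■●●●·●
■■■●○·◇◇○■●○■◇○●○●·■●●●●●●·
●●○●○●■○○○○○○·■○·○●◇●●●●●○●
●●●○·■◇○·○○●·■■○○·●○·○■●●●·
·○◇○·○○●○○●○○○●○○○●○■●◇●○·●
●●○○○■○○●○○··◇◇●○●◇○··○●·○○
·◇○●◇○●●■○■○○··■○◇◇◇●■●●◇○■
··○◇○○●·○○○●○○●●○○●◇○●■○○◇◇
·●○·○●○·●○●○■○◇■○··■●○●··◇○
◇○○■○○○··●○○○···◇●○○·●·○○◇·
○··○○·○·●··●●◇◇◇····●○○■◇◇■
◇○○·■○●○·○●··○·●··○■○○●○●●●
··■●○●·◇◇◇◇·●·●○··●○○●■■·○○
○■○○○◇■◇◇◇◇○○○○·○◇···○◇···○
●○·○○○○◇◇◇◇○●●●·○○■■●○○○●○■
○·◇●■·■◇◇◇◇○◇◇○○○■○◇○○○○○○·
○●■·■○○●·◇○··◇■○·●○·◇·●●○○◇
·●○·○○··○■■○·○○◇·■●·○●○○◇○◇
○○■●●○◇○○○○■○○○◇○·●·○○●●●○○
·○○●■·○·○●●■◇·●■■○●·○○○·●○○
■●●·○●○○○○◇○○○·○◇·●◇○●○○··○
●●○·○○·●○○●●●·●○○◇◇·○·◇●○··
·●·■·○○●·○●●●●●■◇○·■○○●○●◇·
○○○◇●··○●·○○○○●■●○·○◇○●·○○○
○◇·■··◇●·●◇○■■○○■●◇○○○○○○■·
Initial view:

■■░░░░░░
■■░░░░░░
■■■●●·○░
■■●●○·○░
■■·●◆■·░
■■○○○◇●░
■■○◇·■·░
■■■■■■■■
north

■■░░░░░░
■■░░░░░░
■■·○○●■░
■■■●●·○░
■■●●◆·○░
■■·●·■·░
■■○○○◇●░
■■○◇·■·░

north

■■░░░░░░
■■░░░░░░
■■○○■●●░
■■·○○●■░
■■■●◆·○░
■■●●○·○░
■■·●·■·░
■■○○○◇●░

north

■■░░░░░░
■■░░░░░░
■■·●○·○░
■■○○■●●░
■■·○◆●■░
■■■●●·○░
■■●●○·○░
■■·●·■·░

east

■░░░░░░░
■░░░░░░░
■·●○·○○░
■○○■●●○░
■·○○◆■·░
■■●●·○●░
■●●○·○○░
■·●·■·░░

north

■░░░░░░░
■░░░░░░░
■░●■·■○░
■·●○·○○░
■○○■◆●○░
■·○○●■·░
■■●●·○●░
■●●○·○○░

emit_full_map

░●■·■○
·●○·○○
○○■◆●○
·○○●■·
■●●·○●
●●○·○○
·●·■·░
○○○◇●░
○◇·■·░

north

■░░░░░░░
■░░░░░░░
■░·◇●■·░
■░●■·■○░
■·●○◆○○░
■○○■●●○░
■·○○●■·░
■■●●·○●░

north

■░░░░░░░
■░░░░░░░
■░○·○○○░
■░·◇●■·░
■░●■◆■○░
■·●○·○○░
■○○■●●○░
■·○○●■·░

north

■░░░░░░░
■░░░░░░░
■░■○○○◇░
■░○·○○○░
■░·◇◆■·░
■░●■·■○░
■·●○·○○░
■○○■●●○░

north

■░░░░░░░
■░░░░░░░
■░·■●○●░
■░■○○○◇░
■░○·◆○○░
■░·◇●■·░
■░●■·■○░
■·●○·○○░

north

■░░░░░░░
■░░░░░░░
■░○○·■○░
■░·■●○●░
■░■○◆○◇░
■░○·○○○░
■░·◇●■·░
■░●■·■○░

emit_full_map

░○○·■○
░·■●○●
░■○◆○◇
░○·○○○
░·◇●■·
░●■·■○
·●○·○○
○○■●●○
·○○●■·
■●●·○●
●●○·○○
·●·■·░
○○○◇●░
○◇·■·░

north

■░░░░░░░
■░░░░░░░
■░··○○·░
■░○○·■○░
■░·■◆○●░
■░■○○○◇░
■░○·○○○░
■░·◇●■·░

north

■░░░░░░░
■░░░░░░░
■░○○■○○░
■░··○○·░
■░○○◆■○░
■░·■●○●░
■░■○○○◇░
■░○·○○○░

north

■░░░░░░░
■░░░░░░░
■░●○·○●░
■░○○■○○░
■░··◆○·░
■░○○·■○░
■░·■●○●░
■░■○○○◇░

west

■■░░░░░░
■■░░░░░░
■■·●○·○●
■■◇○○■○○
■■○·◆○○·
■■◇○○·■○
■■··■●○●
■■░■○○○◇

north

■■░░░░░░
■■░░░░░░
■■··○◇○░
■■·●○·○●
■■◇○◆■○○
■■○··○○·
■■◇○○·■○
■■··■●○●

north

■■░░░░░░
■■░░░░░░
■■·◇○●◇░
■■··○◇○░
■■·●◆·○●
■■◇○○■○○
■■○··○○·
■■◇○○·■○

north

■■░░░░░░
■■░░░░░░
■■●●○○○░
■■·◇○●◇░
■■··◆◇○░
■■·●○·○●
■■◇○○■○○
■■○··○○·

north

■■░░░░░░
■■░░░░░░
■■·○◇○·░
■■●●○○○░
■■·◇◆●◇░
■■··○◇○░
■■·●○·○●
■■◇○○■○○

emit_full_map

·○◇○·░
●●○○○░
·◇◆●◇░
··○◇○░
·●○·○●
◇○○■○○
○··○○·
◇○○·■○
··■●○●
░■○○○◇
░○·○○○
░·◇●■·
░●■·■○
·●○·○○
○○■●●○
·○○●■·
■●●·○●
●●○·○○
·●·■·░
○○○◇●░
○◇·■·░

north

■■░░░░░░
■■░░░░░░
■■●●●○·░
■■·○◇○·░
■■●●◆○○░
■■·◇○●◇░
■■··○◇○░
■■·●○·○●

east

■░░░░░░░
■░░░░░░░
■●●●○·■░
■·○◇○·○░
■●●○◆○■░
■·◇○●◇○░
■··○◇○○░
■·●○·○●░

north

■░░░░░░░
■░░░░░░░
■░●○●○●░
■●●●○·■░
■·○◇◆·○░
■●●○○○■░
■·◇○●◇○░
■··○◇○○░

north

■░░░░░░░
■░░░░░░░
■░■■●○·░
■░●○●○●░
■●●●◆·■░
■·○◇○·○░
■●●○○○■░
■·◇○●◇○░

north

■■■■■■■■
■░░░░░░░
■░●◇·●○░
■░■■●○·░
■░●○◆○●░
■●●●○·■░
■·○◇○·○░
■●●○○○■░

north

■■■■■■■■
■■■■■■■■
■░○○○◇●░
■░●◇·●○░
■░■■◆○·░
■░●○●○●░
■●●●○·■░
■·○◇○·○░

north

■■■■■■■■
■■■■■■■■
■■■■■■■■
■░○○○◇●░
■░●◇◆●○░
■░■■●○·░
■░●○●○●░
■●●●○·■░

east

■■■■■■■■
■■■■■■■■
■■■■■■■■
░○○○◇●○░
░●◇·◆○·░
░■■●○·◇░
░●○●○●■░
●●●○·■░░

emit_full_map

░○○○◇●○
░●◇·◆○·
░■■●○·◇
░●○●○●■
●●●○·■░
·○◇○·○░
●●○○○■░
·◇○●◇○░
··○◇○○░
·●○·○●░
◇○○■○○░
○··○○·░
◇○○·■○░
··■●○●░
░■○○○◇░
░○·○○○░
░·◇●■·░
░●■·■○░
·●○·○○░
○○■●●○░
·○○●■·░
■●●·○●░
●●○·○○░
·●·■·░░
○○○◇●░░
○◇·■·░░

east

■■■■■■■■
■■■■■■■■
■■■■■■■■
○○○◇●○·░
●◇·●◆·○░
■■●○·◇◇░
●○●○●■○░
●●○·■░░░

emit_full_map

░○○○◇●○·
░●◇·●◆·○
░■■●○·◇◇
░●○●○●■○
●●●○·■░░
·○◇○·○░░
●●○○○■░░
·◇○●◇○░░
··○◇○○░░
·●○·○●░░
◇○○■○○░░
○··○○·░░
◇○○·■○░░
··■●○●░░
░■○○○◇░░
░○·○○○░░
░·◇●■·░░
░●■·■○░░
·●○·○○░░
○○■●●○░░
·○○●■·░░
■●●·○●░░
●●○·○○░░
·●·■·░░░
○○○◇●░░░
○◇·■·░░░


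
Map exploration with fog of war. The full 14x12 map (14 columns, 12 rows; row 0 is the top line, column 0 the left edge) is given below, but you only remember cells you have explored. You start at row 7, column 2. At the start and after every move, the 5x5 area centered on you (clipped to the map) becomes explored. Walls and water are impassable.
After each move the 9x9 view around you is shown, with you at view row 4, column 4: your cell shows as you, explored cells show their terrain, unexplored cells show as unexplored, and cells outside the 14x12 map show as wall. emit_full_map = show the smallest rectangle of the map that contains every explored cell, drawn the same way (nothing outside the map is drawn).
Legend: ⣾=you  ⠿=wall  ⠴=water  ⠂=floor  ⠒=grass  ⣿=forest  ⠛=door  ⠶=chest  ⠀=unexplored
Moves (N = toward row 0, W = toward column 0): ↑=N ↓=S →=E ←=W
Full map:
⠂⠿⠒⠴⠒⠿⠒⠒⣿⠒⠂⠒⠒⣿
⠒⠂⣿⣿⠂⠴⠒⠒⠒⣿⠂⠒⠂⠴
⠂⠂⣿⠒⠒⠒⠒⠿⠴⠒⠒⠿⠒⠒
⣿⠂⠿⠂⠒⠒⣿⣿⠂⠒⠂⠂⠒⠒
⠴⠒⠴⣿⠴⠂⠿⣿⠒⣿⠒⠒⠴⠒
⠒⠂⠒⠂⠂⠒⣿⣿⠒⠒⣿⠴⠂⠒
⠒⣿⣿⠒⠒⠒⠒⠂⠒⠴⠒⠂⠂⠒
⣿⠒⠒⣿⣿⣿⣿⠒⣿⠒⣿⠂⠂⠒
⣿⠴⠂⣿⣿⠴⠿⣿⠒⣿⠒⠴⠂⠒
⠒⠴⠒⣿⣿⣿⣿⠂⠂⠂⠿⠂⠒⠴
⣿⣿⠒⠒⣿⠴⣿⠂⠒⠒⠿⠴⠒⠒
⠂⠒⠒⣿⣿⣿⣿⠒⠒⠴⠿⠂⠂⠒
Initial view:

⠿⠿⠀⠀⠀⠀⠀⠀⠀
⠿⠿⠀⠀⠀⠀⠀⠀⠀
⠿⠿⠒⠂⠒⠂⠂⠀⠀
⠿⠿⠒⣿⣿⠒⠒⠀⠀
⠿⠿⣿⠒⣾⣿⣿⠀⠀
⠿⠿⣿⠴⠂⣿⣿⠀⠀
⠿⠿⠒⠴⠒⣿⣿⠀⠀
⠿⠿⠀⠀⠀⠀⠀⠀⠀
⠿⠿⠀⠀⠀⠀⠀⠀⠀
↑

⠿⠿⠀⠀⠀⠀⠀⠀⠀
⠿⠿⠀⠀⠀⠀⠀⠀⠀
⠿⠿⠴⠒⠴⣿⠴⠀⠀
⠿⠿⠒⠂⠒⠂⠂⠀⠀
⠿⠿⠒⣿⣾⠒⠒⠀⠀
⠿⠿⣿⠒⠒⣿⣿⠀⠀
⠿⠿⣿⠴⠂⣿⣿⠀⠀
⠿⠿⠒⠴⠒⣿⣿⠀⠀
⠿⠿⠀⠀⠀⠀⠀⠀⠀

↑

⠿⠿⠀⠀⠀⠀⠀⠀⠀
⠿⠿⠀⠀⠀⠀⠀⠀⠀
⠿⠿⣿⠂⠿⠂⠒⠀⠀
⠿⠿⠴⠒⠴⣿⠴⠀⠀
⠿⠿⠒⠂⣾⠂⠂⠀⠀
⠿⠿⠒⣿⣿⠒⠒⠀⠀
⠿⠿⣿⠒⠒⣿⣿⠀⠀
⠿⠿⣿⠴⠂⣿⣿⠀⠀
⠿⠿⠒⠴⠒⣿⣿⠀⠀

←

⠿⠿⠿⠀⠀⠀⠀⠀⠀
⠿⠿⠿⠀⠀⠀⠀⠀⠀
⠿⠿⠿⣿⠂⠿⠂⠒⠀
⠿⠿⠿⠴⠒⠴⣿⠴⠀
⠿⠿⠿⠒⣾⠒⠂⠂⠀
⠿⠿⠿⠒⣿⣿⠒⠒⠀
⠿⠿⠿⣿⠒⠒⣿⣿⠀
⠿⠿⠿⣿⠴⠂⣿⣿⠀
⠿⠿⠿⠒⠴⠒⣿⣿⠀

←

⠿⠿⠿⠿⠀⠀⠀⠀⠀
⠿⠿⠿⠿⠀⠀⠀⠀⠀
⠿⠿⠿⠿⣿⠂⠿⠂⠒
⠿⠿⠿⠿⠴⠒⠴⣿⠴
⠿⠿⠿⠿⣾⠂⠒⠂⠂
⠿⠿⠿⠿⠒⣿⣿⠒⠒
⠿⠿⠿⠿⣿⠒⠒⣿⣿
⠿⠿⠿⠿⣿⠴⠂⣿⣿
⠿⠿⠿⠿⠒⠴⠒⣿⣿

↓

⠿⠿⠿⠿⠀⠀⠀⠀⠀
⠿⠿⠿⠿⣿⠂⠿⠂⠒
⠿⠿⠿⠿⠴⠒⠴⣿⠴
⠿⠿⠿⠿⠒⠂⠒⠂⠂
⠿⠿⠿⠿⣾⣿⣿⠒⠒
⠿⠿⠿⠿⣿⠒⠒⣿⣿
⠿⠿⠿⠿⣿⠴⠂⣿⣿
⠿⠿⠿⠿⠒⠴⠒⣿⣿
⠿⠿⠿⠿⠀⠀⠀⠀⠀

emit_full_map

⣿⠂⠿⠂⠒
⠴⠒⠴⣿⠴
⠒⠂⠒⠂⠂
⣾⣿⣿⠒⠒
⣿⠒⠒⣿⣿
⣿⠴⠂⣿⣿
⠒⠴⠒⣿⣿

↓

⠿⠿⠿⠿⣿⠂⠿⠂⠒
⠿⠿⠿⠿⠴⠒⠴⣿⠴
⠿⠿⠿⠿⠒⠂⠒⠂⠂
⠿⠿⠿⠿⠒⣿⣿⠒⠒
⠿⠿⠿⠿⣾⠒⠒⣿⣿
⠿⠿⠿⠿⣿⠴⠂⣿⣿
⠿⠿⠿⠿⠒⠴⠒⣿⣿
⠿⠿⠿⠿⠀⠀⠀⠀⠀
⠿⠿⠿⠿⠀⠀⠀⠀⠀

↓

⠿⠿⠿⠿⠴⠒⠴⣿⠴
⠿⠿⠿⠿⠒⠂⠒⠂⠂
⠿⠿⠿⠿⠒⣿⣿⠒⠒
⠿⠿⠿⠿⣿⠒⠒⣿⣿
⠿⠿⠿⠿⣾⠴⠂⣿⣿
⠿⠿⠿⠿⠒⠴⠒⣿⣿
⠿⠿⠿⠿⣿⣿⠒⠀⠀
⠿⠿⠿⠿⠀⠀⠀⠀⠀
⠿⠿⠿⠿⠿⠿⠿⠿⠿

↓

⠿⠿⠿⠿⠒⠂⠒⠂⠂
⠿⠿⠿⠿⠒⣿⣿⠒⠒
⠿⠿⠿⠿⣿⠒⠒⣿⣿
⠿⠿⠿⠿⣿⠴⠂⣿⣿
⠿⠿⠿⠿⣾⠴⠒⣿⣿
⠿⠿⠿⠿⣿⣿⠒⠀⠀
⠿⠿⠿⠿⠂⠒⠒⠀⠀
⠿⠿⠿⠿⠿⠿⠿⠿⠿
⠿⠿⠿⠿⠿⠿⠿⠿⠿

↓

⠿⠿⠿⠿⠒⣿⣿⠒⠒
⠿⠿⠿⠿⣿⠒⠒⣿⣿
⠿⠿⠿⠿⣿⠴⠂⣿⣿
⠿⠿⠿⠿⠒⠴⠒⣿⣿
⠿⠿⠿⠿⣾⣿⠒⠀⠀
⠿⠿⠿⠿⠂⠒⠒⠀⠀
⠿⠿⠿⠿⠿⠿⠿⠿⠿
⠿⠿⠿⠿⠿⠿⠿⠿⠿
⠿⠿⠿⠿⠿⠿⠿⠿⠿

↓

⠿⠿⠿⠿⣿⠒⠒⣿⣿
⠿⠿⠿⠿⣿⠴⠂⣿⣿
⠿⠿⠿⠿⠒⠴⠒⣿⣿
⠿⠿⠿⠿⣿⣿⠒⠀⠀
⠿⠿⠿⠿⣾⠒⠒⠀⠀
⠿⠿⠿⠿⠿⠿⠿⠿⠿
⠿⠿⠿⠿⠿⠿⠿⠿⠿
⠿⠿⠿⠿⠿⠿⠿⠿⠿
⠿⠿⠿⠿⠿⠿⠿⠿⠿

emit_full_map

⣿⠂⠿⠂⠒
⠴⠒⠴⣿⠴
⠒⠂⠒⠂⠂
⠒⣿⣿⠒⠒
⣿⠒⠒⣿⣿
⣿⠴⠂⣿⣿
⠒⠴⠒⣿⣿
⣿⣿⠒⠀⠀
⣾⠒⠒⠀⠀

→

⠿⠿⠿⣿⠒⠒⣿⣿⠀
⠿⠿⠿⣿⠴⠂⣿⣿⠀
⠿⠿⠿⠒⠴⠒⣿⣿⠀
⠿⠿⠿⣿⣿⠒⠒⠀⠀
⠿⠿⠿⠂⣾⠒⣿⠀⠀
⠿⠿⠿⠿⠿⠿⠿⠿⠿
⠿⠿⠿⠿⠿⠿⠿⠿⠿
⠿⠿⠿⠿⠿⠿⠿⠿⠿
⠿⠿⠿⠿⠿⠿⠿⠿⠿

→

⠿⠿⣿⠒⠒⣿⣿⠀⠀
⠿⠿⣿⠴⠂⣿⣿⠀⠀
⠿⠿⠒⠴⠒⣿⣿⠀⠀
⠿⠿⣿⣿⠒⠒⣿⠀⠀
⠿⠿⠂⠒⣾⣿⣿⠀⠀
⠿⠿⠿⠿⠿⠿⠿⠿⠿
⠿⠿⠿⠿⠿⠿⠿⠿⠿
⠿⠿⠿⠿⠿⠿⠿⠿⠿
⠿⠿⠿⠿⠿⠿⠿⠿⠿

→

⠿⣿⠒⠒⣿⣿⠀⠀⠀
⠿⣿⠴⠂⣿⣿⠀⠀⠀
⠿⠒⠴⠒⣿⣿⣿⠀⠀
⠿⣿⣿⠒⠒⣿⠴⠀⠀
⠿⠂⠒⠒⣾⣿⣿⠀⠀
⠿⠿⠿⠿⠿⠿⠿⠿⠿
⠿⠿⠿⠿⠿⠿⠿⠿⠿
⠿⠿⠿⠿⠿⠿⠿⠿⠿
⠿⠿⠿⠿⠿⠿⠿⠿⠿

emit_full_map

⣿⠂⠿⠂⠒⠀
⠴⠒⠴⣿⠴⠀
⠒⠂⠒⠂⠂⠀
⠒⣿⣿⠒⠒⠀
⣿⠒⠒⣿⣿⠀
⣿⠴⠂⣿⣿⠀
⠒⠴⠒⣿⣿⣿
⣿⣿⠒⠒⣿⠴
⠂⠒⠒⣾⣿⣿


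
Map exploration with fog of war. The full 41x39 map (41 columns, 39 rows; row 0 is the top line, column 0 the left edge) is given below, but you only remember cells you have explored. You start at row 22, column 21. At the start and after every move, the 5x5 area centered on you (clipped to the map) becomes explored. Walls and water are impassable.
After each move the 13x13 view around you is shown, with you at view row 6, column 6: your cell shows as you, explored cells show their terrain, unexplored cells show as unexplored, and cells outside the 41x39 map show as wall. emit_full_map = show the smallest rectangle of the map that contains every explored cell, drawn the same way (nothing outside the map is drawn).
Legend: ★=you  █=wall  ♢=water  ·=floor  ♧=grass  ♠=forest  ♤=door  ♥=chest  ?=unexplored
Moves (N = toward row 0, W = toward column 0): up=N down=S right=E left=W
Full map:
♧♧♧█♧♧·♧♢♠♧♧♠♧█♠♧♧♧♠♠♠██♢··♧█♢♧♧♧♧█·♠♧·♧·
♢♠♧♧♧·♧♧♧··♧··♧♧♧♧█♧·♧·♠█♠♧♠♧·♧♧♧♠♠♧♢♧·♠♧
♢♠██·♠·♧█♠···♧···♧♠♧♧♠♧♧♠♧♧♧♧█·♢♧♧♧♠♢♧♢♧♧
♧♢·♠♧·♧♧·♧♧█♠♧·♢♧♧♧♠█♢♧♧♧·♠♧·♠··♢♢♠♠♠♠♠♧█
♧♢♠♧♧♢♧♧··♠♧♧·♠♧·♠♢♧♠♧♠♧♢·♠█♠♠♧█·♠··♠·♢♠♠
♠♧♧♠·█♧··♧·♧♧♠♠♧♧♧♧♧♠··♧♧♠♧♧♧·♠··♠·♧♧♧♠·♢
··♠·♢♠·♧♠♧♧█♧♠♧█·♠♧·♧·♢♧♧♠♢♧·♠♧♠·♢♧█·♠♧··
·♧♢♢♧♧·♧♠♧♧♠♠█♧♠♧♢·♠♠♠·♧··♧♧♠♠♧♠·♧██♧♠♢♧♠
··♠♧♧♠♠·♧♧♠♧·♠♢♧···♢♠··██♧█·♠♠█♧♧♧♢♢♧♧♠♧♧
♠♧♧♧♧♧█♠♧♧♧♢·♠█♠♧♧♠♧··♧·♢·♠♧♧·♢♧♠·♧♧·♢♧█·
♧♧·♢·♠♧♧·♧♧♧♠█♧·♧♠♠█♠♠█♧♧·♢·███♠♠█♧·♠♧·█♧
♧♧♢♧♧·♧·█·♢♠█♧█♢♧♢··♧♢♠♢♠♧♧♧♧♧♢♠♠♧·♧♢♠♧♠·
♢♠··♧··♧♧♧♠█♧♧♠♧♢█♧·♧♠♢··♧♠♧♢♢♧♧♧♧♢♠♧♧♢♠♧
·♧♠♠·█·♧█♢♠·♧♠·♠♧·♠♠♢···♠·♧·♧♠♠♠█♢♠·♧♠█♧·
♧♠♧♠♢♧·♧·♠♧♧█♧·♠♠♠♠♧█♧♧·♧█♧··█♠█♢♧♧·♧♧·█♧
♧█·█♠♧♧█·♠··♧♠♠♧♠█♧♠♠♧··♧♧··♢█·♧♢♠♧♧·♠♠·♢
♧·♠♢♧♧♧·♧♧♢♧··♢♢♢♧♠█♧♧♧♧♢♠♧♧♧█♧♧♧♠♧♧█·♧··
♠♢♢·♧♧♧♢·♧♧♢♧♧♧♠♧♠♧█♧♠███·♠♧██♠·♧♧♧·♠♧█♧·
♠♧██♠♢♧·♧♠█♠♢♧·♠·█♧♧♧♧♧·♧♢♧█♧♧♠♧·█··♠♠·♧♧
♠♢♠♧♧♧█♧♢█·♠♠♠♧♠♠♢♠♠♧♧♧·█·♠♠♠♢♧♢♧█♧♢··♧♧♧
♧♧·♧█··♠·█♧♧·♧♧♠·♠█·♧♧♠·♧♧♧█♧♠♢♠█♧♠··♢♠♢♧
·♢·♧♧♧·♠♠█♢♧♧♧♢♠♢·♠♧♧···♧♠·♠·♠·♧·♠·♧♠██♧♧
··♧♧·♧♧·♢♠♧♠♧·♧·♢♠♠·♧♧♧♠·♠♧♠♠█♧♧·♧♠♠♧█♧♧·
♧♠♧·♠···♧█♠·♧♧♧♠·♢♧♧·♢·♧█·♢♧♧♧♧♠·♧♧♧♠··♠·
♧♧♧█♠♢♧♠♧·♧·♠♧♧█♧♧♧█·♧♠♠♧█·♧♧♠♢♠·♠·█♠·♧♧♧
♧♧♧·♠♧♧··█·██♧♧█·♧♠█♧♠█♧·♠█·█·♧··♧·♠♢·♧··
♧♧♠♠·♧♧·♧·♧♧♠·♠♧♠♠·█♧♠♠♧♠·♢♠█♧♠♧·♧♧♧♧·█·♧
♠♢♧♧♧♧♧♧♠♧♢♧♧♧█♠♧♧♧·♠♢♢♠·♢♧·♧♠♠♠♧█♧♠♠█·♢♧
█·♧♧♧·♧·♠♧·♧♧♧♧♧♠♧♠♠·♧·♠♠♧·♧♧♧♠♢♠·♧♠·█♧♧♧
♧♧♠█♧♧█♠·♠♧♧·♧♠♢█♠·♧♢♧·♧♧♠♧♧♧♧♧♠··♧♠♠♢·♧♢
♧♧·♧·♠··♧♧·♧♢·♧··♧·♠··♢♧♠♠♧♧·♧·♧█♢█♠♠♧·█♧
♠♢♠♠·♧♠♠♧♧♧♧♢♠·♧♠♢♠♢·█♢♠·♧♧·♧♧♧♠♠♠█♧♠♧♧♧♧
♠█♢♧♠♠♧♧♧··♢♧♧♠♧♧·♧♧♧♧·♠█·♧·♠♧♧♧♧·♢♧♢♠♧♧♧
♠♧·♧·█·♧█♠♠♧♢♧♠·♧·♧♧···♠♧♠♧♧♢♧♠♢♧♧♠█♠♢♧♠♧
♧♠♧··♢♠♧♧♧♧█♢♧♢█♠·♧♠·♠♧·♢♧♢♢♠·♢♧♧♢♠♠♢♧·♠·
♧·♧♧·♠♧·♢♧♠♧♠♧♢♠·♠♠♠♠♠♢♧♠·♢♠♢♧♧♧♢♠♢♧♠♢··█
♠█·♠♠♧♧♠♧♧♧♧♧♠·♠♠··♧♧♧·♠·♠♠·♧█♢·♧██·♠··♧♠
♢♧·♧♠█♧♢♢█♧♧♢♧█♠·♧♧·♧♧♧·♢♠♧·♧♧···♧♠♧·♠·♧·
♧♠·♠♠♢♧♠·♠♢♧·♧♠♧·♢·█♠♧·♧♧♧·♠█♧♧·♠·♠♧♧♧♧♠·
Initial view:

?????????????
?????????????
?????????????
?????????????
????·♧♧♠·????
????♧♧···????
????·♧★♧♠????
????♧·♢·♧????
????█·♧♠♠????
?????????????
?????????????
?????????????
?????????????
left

?????????????
?????????????
?????????????
?????????????
????█·♧♧♠·???
????♠♧♧···???
????♠·★♧♧♠???
????♧♧·♢·♧???
????♧█·♧♠♠???
?????????????
?????????????
?????????????
?????????????

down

?????????????
?????????????
?????????????
????█·♧♧♠·???
????♠♧♧···???
????♠·♧♧♧♠???
????♧♧★♢·♧???
????♧█·♧♠♠???
????♠█♧♠█????
?????????????
?????????????
?????????????
?????????????

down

?????????????
?????????????
????█·♧♧♠·???
????♠♧♧···???
????♠·♧♧♧♠???
????♧♧·♢·♧???
????♧█★♧♠♠???
????♠█♧♠█????
????·█♧♠♠????
?????????????
?????????????
?????????????
?????????????

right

?????????????
?????????????
???█·♧♧♠·????
???♠♧♧···????
???♠·♧♧♧♠????
???♧♧·♢·♧????
???♧█·★♠♠????
???♠█♧♠█♧????
???·█♧♠♠♧????
?????????????
?????????????
?????????????
?????????????

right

?????????????
?????????????
??█·♧♧♠·?????
??♠♧♧···?????
??♠·♧♧♧♠·????
??♧♧·♢·♧█????
??♧█·♧★♠♧????
??♠█♧♠█♧·????
??·█♧♠♠♧♠????
?????????????
?????????????
?????????????
?????????????

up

?????????????
?????????????
?????????????
??█·♧♧♠·?????
??♠♧♧···♧????
??♠·♧♧♧♠·????
??♧♧·♢★♧█????
??♧█·♧♠♠♧????
??♠█♧♠█♧·????
??·█♧♠♠♧♠????
?????????????
?????????????
?????????????

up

?????????????
?????????????
?????????????
?????????????
??█·♧♧♠·♧????
??♠♧♧···♧????
??♠·♧♧★♠·????
??♧♧·♢·♧█????
??♧█·♧♠♠♧????
??♠█♧♠█♧·????
??·█♧♠♠♧♠????
?????????????
?????????????

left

?????????????
?????????????
?????????????
?????????????
???█·♧♧♠·♧???
???♠♧♧···♧???
???♠·♧★♧♠·???
???♧♧·♢·♧█???
???♧█·♧♠♠♧???
???♠█♧♠█♧·???
???·█♧♠♠♧♠???
?????????????
?????????????

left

?????????????
?????????????
?????????????
?????????????
????█·♧♧♠·♧??
????♠♧♧···♧??
????♠·★♧♧♠·??
????♧♧·♢·♧█??
????♧█·♧♠♠♧??
????♠█♧♠█♧·??
????·█♧♠♠♧♠??
?????????????
?????????????

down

?????????????
?????????????
?????????????
????█·♧♧♠·♧??
????♠♧♧···♧??
????♠·♧♧♧♠·??
????♧♧★♢·♧█??
????♧█·♧♠♠♧??
????♠█♧♠█♧·??
????·█♧♠♠♧♠??
?????????????
?????????????
?????????????

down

?????????????
?????????????
????█·♧♧♠·♧??
????♠♧♧···♧??
????♠·♧♧♧♠·??
????♧♧·♢·♧█??
????♧█★♧♠♠♧??
????♠█♧♠█♧·??
????·█♧♠♠♧♠??
?????????????
?????????????
?????????????
?????????????

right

?????????????
?????????????
???█·♧♧♠·♧???
???♠♧♧···♧???
???♠·♧♧♧♠·???
???♧♧·♢·♧█???
???♧█·★♠♠♧???
???♠█♧♠█♧·???
???·█♧♠♠♧♠???
?????????????
?????????????
?????????????
?????????????

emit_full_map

█·♧♧♠·♧
♠♧♧···♧
♠·♧♧♧♠·
♧♧·♢·♧█
♧█·★♠♠♧
♠█♧♠█♧·
·█♧♠♠♧♠

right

?????????????
?????????????
??█·♧♧♠·♧????
??♠♧♧···♧????
??♠·♧♧♧♠·????
??♧♧·♢·♧█????
??♧█·♧★♠♧????
??♠█♧♠█♧·????
??·█♧♠♠♧♠????
?????????????
?????????????
?????????????
?????????????

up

?????????????
?????????????
?????????????
??█·♧♧♠·♧????
??♠♧♧···♧????
??♠·♧♧♧♠·????
??♧♧·♢★♧█????
??♧█·♧♠♠♧????
??♠█♧♠█♧·????
??·█♧♠♠♧♠????
?????????????
?????????????
?????????????

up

?????????????
?????????????
?????????????
?????????????
??█·♧♧♠·♧????
??♠♧♧···♧????
??♠·♧♧★♠·????
??♧♧·♢·♧█????
??♧█·♧♠♠♧????
??♠█♧♠█♧·????
??·█♧♠♠♧♠????
?????????????
?????????????

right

?????????????
?????????????
?????????????
?????????????
?█·♧♧♠·♧♧????
?♠♧♧···♧♠????
?♠·♧♧♧★·♠????
?♧♧·♢·♧█·????
?♧█·♧♠♠♧█????
?♠█♧♠█♧·?????
?·█♧♠♠♧♠?????
?????????????
?????????????

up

?????????????
?????????????
?????????????
?????????????
????♧♧·█·????
?█·♧♧♠·♧♧????
?♠♧♧··★♧♠????
?♠·♧♧♧♠·♠????
?♧♧·♢·♧█·????
?♧█·♧♠♠♧█????
?♠█♧♠█♧·?????
?·█♧♠♠♧♠?????
?????????????

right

?????????????
?????????????
?????????????
?????????????
???♧♧·█·♠????
█·♧♧♠·♧♧♧????
♠♧♧···★♠·????
♠·♧♧♧♠·♠♧????
♧♧·♢·♧█·♢????
♧█·♧♠♠♧█?????
♠█♧♠█♧·??????
·█♧♠♠♧♠??????
?????????????

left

?????????????
?????????????
?????????????
?????????????
????♧♧·█·♠???
?█·♧♧♠·♧♧♧???
?♠♧♧··★♧♠·???
?♠·♧♧♧♠·♠♧???
?♧♧·♢·♧█·♢???
?♧█·♧♠♠♧█????
?♠█♧♠█♧·?????
?·█♧♠♠♧♠?????
?????????????

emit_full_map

???♧♧·█·♠
█·♧♧♠·♧♧♧
♠♧♧··★♧♠·
♠·♧♧♧♠·♠♧
♧♧·♢·♧█·♢
♧█·♧♠♠♧█?
♠█♧♠█♧·??
·█♧♠♠♧♠??
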